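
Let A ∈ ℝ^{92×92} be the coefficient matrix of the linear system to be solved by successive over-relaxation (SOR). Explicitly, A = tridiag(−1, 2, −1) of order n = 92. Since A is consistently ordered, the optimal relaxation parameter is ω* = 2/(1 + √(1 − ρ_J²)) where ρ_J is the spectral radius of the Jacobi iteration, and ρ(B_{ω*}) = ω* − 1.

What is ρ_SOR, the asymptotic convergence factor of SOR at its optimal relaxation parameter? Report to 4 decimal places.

[ρ_J] n=92: ρ(B_J) = cos(π/(n+1)) = cos(π/93) = 0.9994.
root = sin(π/93) = 0.03377  (since 1−cos² = sin²).
ω* = 2 / (1 + 0.03377) = 2 / 1.03377 ≈ 1.9347.
Hence ρ(B_{ω*}) = 1.9347 − 1 = 0.9347.

ρ_SOR = 0.9347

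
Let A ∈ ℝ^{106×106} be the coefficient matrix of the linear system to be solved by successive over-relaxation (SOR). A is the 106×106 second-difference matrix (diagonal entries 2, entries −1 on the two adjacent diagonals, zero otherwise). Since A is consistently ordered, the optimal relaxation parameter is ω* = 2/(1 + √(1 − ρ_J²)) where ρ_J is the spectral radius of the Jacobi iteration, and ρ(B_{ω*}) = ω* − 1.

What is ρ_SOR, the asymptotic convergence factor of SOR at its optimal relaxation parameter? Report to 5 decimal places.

½·tridiag(1,0,1) at n=106: λ_k = cos(kπ/107); max |λ| at k=1 ⇒ ρ_J = cos(π/107) ≈ 0.99957.
1 − cos²(π/107) = sin²(π/107) ⇒ √(1−ρ_J²) = sin(π/107) = 0.029356.
Then 2/(1+√(1−ρ_J²)) = 2/(1+0.029356); ω* = 2/1.029356 = 1.94296.
ρ(B_{ω*}) = ω*−1 = 0.94296

ρ_SOR = 0.94296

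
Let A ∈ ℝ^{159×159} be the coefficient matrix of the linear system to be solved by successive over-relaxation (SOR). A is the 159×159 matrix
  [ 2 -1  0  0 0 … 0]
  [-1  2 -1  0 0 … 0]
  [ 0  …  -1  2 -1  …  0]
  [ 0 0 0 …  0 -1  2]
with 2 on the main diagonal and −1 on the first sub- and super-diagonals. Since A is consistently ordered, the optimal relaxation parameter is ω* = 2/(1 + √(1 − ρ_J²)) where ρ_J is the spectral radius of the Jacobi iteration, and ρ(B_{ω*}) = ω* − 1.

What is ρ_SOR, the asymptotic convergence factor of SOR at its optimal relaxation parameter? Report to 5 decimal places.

ρ_SOR = 0.96149

ρ_J = max_k |cos(kπ/160)| = cos(π/160) = 0.99981
√(1−ρ_J²) = |sin(π/160)| = 0.019634
So ω* = 2/1.019634 = 1.96149 (Young).
At ω = 1.96149 every |λ(B_ω)| = ω−1, so ρ_SOR = 0.96149.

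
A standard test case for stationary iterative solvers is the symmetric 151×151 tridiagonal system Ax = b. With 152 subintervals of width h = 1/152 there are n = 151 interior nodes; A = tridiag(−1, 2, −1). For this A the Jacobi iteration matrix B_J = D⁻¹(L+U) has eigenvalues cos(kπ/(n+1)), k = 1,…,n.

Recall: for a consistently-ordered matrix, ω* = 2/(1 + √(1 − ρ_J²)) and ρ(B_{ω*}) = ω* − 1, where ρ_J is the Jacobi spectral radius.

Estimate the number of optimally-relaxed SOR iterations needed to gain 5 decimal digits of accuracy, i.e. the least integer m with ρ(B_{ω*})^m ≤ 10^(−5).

B_J for the 151×151 system has eigenvalues cos(kπ/152); ρ_J = cos(π/152) = 0.9997864.
√(1−ρ_J²) = |sin(π/152)| = 0.0206669
Young: ω* = 2/(1+√(1−ρ_J²)) = 2/(1+0.0206669) = 2/1.0206669 = 1.9595031.
[ρ_SOR] ω* − 1 = 0.9595031.
m ≥ 5·ln10 / (−ln 0.9595031) = 278.495; smallest integer m = 279.

m = 279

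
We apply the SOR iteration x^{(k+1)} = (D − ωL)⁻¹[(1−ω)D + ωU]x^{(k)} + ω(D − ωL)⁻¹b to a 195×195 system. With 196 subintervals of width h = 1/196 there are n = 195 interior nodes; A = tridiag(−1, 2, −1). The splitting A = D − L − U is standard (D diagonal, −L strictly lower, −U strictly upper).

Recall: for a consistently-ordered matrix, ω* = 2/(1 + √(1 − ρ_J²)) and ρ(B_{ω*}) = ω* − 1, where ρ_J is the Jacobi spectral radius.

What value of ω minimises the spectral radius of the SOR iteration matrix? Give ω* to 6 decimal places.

[ρ_J] n=195: ρ(B_J) = cos(π/(n+1)) = cos(π/196) = 0.999872.
√(1 − cos²(π/196)) = sin(π/196) ≈ 0.0160278.
So ω* = 2/1.0160278 = 1.968450 (Young).
Hence ρ(B_{ω*}) = 1.968450 − 1 = 0.968450.

ω* = 1.968450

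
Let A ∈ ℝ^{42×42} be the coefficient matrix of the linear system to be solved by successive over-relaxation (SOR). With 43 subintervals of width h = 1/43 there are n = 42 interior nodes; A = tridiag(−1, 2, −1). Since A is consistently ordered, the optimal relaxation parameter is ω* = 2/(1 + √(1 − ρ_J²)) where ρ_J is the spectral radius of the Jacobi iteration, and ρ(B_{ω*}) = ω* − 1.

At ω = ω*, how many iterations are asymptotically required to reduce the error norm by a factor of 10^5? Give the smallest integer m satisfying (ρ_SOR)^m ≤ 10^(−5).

m = 79

spectrum of D⁻¹(L+U) = {cos(kπ/43) : 1≤k≤42}; ρ_J = cos(π/43) = 0.9973323.
√(1−ρ_J²) simplifies to sin(π/43) = 0.0729953.
ω* = 2/(1 + 0.0729953) = 2/1.0729953 = 1.8639411.
ρ(B_{ω*}) = ω*−1 = 0.8639411
Need (0.8639411)^m ≤ 10^(−5): m ≥ 5·ln10/|ln 0.8639411| = 11.5129/0.146251 = 78.720 ⇒ m = 79.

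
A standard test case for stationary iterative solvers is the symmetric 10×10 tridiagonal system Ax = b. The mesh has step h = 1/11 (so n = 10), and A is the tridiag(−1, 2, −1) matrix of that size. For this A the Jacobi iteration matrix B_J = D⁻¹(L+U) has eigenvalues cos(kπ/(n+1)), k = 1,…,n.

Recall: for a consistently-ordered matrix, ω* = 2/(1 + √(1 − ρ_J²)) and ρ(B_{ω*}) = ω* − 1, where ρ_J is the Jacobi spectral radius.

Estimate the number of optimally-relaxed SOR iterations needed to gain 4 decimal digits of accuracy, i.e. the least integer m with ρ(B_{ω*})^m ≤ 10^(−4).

ρ_J = max_k |cos(kπ/11)| = cos(π/11) = 0.9594930
√(1−ρ_J²) simplifies to sin(π/11) = 0.2817326.
ω* = 2/(1+0.2817326) = 1.5603879
At ω = 1.5603879 every |λ(B_ω)| = ω−1, so ρ_SOR = 0.5603879.
(0.5603879)^m ≤ 10^{−4}  ⇒  m·ln(0.5603879) ≤ −4·ln10  ⇒  m ≥ 15.904  ⇒  m = 16

m = 16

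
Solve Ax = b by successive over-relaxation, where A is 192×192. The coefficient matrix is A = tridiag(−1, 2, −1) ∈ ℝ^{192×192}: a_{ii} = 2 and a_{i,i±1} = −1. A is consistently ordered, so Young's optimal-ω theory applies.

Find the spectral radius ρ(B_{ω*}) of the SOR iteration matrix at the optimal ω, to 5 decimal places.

ρ_SOR = 0.96797

ρ_J = max_k |cos(kπ/193)| = cos(π/193) = 0.99987
√(1−ρ_J²) simplifies to sin(π/193) = 0.016277.
ω* = 2/(1+0.016277) = 1.96797
and ρ(B_{ω*}) = 1.96797 − 1 = 0.96797.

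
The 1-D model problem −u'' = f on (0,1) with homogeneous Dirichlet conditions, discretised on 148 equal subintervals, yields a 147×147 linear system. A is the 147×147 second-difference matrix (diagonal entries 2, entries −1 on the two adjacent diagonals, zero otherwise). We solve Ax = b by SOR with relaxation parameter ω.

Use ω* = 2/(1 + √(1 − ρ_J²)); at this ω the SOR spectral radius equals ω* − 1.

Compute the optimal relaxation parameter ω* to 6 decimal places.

spectrum of D⁻¹(L+U) = {cos(kπ/148) : 1≤k≤147}; ρ_J = cos(π/148) = 0.999775.
root = sin(π/148) = 0.0212254  (since 1−cos² = sin²).
So ω* = 2/1.0212254 = 1.958432 (Young).
and ρ(B_{ω*}) = 1.958432 − 1 = 0.958432.

ω* = 1.958432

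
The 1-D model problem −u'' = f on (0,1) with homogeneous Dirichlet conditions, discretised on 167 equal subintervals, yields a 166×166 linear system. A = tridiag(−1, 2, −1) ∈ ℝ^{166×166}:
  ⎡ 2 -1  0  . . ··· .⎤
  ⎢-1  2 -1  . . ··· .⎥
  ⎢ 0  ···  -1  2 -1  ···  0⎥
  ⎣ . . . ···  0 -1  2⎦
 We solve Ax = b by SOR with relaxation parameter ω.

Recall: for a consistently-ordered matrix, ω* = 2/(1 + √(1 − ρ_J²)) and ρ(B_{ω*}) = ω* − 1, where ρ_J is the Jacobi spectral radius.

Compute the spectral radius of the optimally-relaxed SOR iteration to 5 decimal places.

ρ_SOR = 0.96307

n=166: λ(B_J) = 1 − λ(A)/2 = cos(kπ/167); k=1 gives ρ_J = 0.99982.
√(1 − cos²(π/167)) = sin(π/167) ≈ 0.018811.
ω* = 2/(1 + 0.018811) = 2/1.018811 = 1.96307.
and ρ(B_{ω*}) = 1.96307 − 1 = 0.96307.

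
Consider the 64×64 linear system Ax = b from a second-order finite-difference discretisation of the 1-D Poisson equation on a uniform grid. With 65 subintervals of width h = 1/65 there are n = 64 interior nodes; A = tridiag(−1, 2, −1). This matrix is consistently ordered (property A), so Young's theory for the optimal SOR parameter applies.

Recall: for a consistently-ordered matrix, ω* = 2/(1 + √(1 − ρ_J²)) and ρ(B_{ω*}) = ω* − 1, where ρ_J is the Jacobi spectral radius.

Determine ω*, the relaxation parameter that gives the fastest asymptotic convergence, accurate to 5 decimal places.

ω* = 1.90783

[ρ_J] n=64: ρ(B_J) = cos(π/(n+1)) = cos(π/65) = 0.99883.
√(1−ρ_J²) simplifies to sin(π/65) = 0.048313.
Young: ω* = 2/(1+√(1−ρ_J²)) = 2/(1+0.048313) = 2/1.048313 = 1.90783.
ρ(B_{ω*}) = ω*−1 = 0.90783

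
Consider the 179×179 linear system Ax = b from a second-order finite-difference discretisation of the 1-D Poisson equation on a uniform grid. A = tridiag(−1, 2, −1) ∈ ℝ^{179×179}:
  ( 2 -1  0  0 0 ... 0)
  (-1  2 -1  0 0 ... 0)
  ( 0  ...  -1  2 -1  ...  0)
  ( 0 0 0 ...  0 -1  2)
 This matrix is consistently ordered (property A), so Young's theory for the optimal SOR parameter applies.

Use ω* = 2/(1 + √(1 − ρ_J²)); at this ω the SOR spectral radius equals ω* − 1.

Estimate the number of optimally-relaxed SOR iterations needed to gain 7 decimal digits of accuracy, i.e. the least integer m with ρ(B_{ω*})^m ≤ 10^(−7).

m = 462

n=179: λ(B_J) = 1 − λ(A)/2 = cos(kπ/180); k=1 gives ρ_J = 0.9998477.
root = sin(π/180) = 0.0174524  (since 1−cos² = sin²).
ω* = 2/(1 + 0.0174524) = 2/1.0174524 = 1.9656939.
Hence ρ(B_{ω*}) = 1.9656939 − 1 = 0.9656939.
m ≥ 7·ln10 / (−ln 0.9656939) = 461.726; smallest integer m = 462.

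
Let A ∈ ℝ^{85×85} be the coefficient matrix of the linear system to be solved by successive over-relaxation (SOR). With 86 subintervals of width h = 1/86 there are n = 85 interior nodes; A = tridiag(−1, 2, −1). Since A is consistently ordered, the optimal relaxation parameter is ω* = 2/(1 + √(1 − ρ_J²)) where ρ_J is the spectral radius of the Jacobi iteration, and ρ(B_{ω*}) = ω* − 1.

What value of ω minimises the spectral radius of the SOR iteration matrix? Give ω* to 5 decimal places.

½·tridiag(1,0,1) at n=85: λ_k = cos(kπ/86); max |λ| at k=1 ⇒ ρ_J = cos(π/86) ≈ 0.99933.
root = sin(π/86) = 0.036522  (since 1−cos² = sin²).
So ω* = 2/1.036522 = 1.92953 (Young).
ρ_SOR = ω* − 1 = 1.92953 − 1 = 0.92953.

ω* = 1.92953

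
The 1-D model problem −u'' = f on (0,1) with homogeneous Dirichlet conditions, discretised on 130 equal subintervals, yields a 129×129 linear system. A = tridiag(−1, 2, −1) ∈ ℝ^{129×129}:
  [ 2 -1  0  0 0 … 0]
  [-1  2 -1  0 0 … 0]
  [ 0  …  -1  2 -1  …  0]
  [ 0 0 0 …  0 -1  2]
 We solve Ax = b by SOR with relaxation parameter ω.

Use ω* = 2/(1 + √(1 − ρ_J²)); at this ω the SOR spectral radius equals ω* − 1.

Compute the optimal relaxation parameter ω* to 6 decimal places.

ω* = 1.952813

½·tridiag(1,0,1) at n=129: λ_k = cos(kπ/130); max |λ| at k=1 ⇒ ρ_J = cos(π/130) ≈ 0.999708.
root = sin(π/130) = 0.0241637  (since 1−cos² = sin²).
ω* = 2 / (1 + 0.0241637) = 2 / 1.0241637 ≈ 1.952813.
ρ_SOR = ω* − 1 = 1.952813 − 1 = 0.952813.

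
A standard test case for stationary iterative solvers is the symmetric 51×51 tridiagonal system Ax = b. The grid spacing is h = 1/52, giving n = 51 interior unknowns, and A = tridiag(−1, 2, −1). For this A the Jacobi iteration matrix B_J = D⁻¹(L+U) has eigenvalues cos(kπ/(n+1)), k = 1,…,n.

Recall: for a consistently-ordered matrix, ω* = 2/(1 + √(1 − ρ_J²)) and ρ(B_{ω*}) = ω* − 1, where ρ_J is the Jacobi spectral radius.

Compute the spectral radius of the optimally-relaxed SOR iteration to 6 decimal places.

ρ_SOR = 0.886119

ρ_J = max_k |cos(kπ/52)| = cos(π/52) = 0.998176
√(1 − cos²(π/52)) = sin(π/52) ≈ 0.0603785.
ω* = 2/(1+0.0603785) = 1.886119
ρ(B_{ω*}) = ω*−1 = 0.886119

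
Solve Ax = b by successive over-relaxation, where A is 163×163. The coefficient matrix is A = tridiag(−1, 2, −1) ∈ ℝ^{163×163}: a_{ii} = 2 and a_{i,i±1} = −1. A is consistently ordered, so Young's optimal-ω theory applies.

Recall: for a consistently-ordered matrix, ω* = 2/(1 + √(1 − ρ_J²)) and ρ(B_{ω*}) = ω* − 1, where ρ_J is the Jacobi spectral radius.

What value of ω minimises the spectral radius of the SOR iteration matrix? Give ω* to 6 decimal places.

ρ_J = max_k |cos(kπ/164)| = cos(π/164) = 0.999817
√(1−ρ_J²) simplifies to sin(π/164) = 0.0191549.
ω* = 2/(1 + 0.0191549) = 2/1.0191549 = 1.962410.
ρ_SOR = ω* − 1 ≈ 0.962410.

ω* = 1.962410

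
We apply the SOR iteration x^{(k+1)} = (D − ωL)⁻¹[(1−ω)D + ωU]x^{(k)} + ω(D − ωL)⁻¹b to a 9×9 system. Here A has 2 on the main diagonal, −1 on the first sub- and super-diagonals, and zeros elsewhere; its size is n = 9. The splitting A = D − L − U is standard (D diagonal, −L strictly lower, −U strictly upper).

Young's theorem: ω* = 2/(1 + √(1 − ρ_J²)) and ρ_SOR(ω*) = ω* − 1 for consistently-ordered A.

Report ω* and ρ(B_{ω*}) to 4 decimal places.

spectrum of D⁻¹(L+U) = {cos(kπ/10) : 1≤k≤9}; ρ_J = cos(π/10) = 0.9511.
√(1−ρ_J²) = |sin(π/10)| = 0.30902
ω* = 2/(1+0.30902) = 1.5279
Hence ρ(B_{ω*}) = 1.5279 − 1 = 0.5279.

ω* = 1.5279, ρ_SOR = 0.5279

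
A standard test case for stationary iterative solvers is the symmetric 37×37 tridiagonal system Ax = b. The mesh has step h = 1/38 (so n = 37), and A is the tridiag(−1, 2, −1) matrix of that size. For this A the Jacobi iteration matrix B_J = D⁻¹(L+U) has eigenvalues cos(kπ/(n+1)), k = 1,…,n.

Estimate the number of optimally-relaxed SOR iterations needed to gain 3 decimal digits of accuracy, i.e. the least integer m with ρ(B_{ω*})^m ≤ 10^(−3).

m = 42

½·tridiag(1,0,1) at n=37: λ_k = cos(kπ/38); max |λ| at k=1 ⇒ ρ_J = cos(π/38) ≈ 0.9965845.
√(1 − cos²(π/38)) = sin(π/38) ≈ 0.0825793.
Young: ω* = 2/(1+√(1−ρ_J²)) = 2/(1+0.0825793) = 2/1.0825793 = 1.8474397.
At ω = 1.8474397 every |λ(B_ω)| = ω−1, so ρ_SOR = 0.8474397.
m ≥ 3·ln10 / (−ln 0.8474397) = 41.730; smallest integer m = 42.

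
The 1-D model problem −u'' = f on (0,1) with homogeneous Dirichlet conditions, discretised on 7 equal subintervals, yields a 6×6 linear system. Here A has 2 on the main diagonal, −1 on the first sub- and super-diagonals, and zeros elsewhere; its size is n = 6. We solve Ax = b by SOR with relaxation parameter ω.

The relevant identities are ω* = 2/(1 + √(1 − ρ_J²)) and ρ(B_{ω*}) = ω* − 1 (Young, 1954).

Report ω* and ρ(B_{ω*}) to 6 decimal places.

ω* = 1.394813, ρ_SOR = 0.394813

n=6: λ(B_J) = 1 − λ(A)/2 = cos(kπ/7); k=1 gives ρ_J = 0.900969.
√(1−ρ_J²) simplifies to sin(π/7) = 0.4338837.
Then 2/(1+√(1−ρ_J²)) = 2/(1+0.4338837); ω* = 2/1.4338837 = 1.394813.
[ρ_SOR] ω* − 1 = 0.394813.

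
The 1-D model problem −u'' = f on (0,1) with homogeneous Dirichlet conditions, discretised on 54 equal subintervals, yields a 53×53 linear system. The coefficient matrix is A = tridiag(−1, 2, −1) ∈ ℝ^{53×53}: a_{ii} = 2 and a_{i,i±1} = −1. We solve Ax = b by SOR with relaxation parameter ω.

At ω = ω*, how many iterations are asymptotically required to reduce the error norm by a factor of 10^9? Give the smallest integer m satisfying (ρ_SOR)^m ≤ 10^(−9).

m = 179

[ρ_J] n=53: ρ(B_J) = cos(π/(n+1)) = cos(π/54) = 0.9983082.
√(1 − cos²(π/54)) = sin(π/54) ≈ 0.0581448.
ω* = 2/(1+0.0581448) = 1.8901005
ρ(B_{ω*}) = ω*−1 = 0.8901005
9·ln10 = 20.7233; −ln(0.8901005) = 0.116421; m = ⌈20.7233/0.116421⌉ = ⌈178.003⌉ = 179.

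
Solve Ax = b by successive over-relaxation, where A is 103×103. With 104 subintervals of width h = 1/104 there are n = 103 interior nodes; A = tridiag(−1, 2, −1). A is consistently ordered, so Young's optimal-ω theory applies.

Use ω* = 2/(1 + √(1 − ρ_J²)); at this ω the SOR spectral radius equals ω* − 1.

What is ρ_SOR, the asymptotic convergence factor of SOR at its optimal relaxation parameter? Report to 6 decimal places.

ρ_SOR = 0.941365

½·tridiag(1,0,1) at n=103: λ_k = cos(kπ/104); max |λ| at k=1 ⇒ ρ_J = cos(π/104) ≈ 0.999544.
√(1−ρ_J²) = |sin(π/104)| = 0.0302030
Then 2/(1+√(1−ρ_J²)) = 2/(1+0.0302030); ω* = 2/1.0302030 = 1.941365.
ρ_SOR = ω* − 1 = 1.941365 − 1 = 0.941365.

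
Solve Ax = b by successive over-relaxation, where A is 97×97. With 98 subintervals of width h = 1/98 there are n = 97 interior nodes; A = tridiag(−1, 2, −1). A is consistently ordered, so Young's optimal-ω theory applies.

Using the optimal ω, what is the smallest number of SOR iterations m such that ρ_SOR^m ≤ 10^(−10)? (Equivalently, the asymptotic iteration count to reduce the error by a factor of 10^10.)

ρ_J = max_k |cos(kπ/98)| = cos(π/98) = 0.9994862
root = sin(π/98) = 0.0320516  (since 1−cos² = sin²).
[ω*] 2 ÷ (1 + 0.0320516) = 2 ÷ 1.0320516 = 1.9378876.
ρ_SOR = ω* − 1 = 1.9378876 − 1 = 0.9378876.
10·ln10 = 23.0259; −ln(0.9378876) = 0.0641252; m = ⌈23.0259/0.0641252⌉ = ⌈359.077⌉ = 360.

m = 360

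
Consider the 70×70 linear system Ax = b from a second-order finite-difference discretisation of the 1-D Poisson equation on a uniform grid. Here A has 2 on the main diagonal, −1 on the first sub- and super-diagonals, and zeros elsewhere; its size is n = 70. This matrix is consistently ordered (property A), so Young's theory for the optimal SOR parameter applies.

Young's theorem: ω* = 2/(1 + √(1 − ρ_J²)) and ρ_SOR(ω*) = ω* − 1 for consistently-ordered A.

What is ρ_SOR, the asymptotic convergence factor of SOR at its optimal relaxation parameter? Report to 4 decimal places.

½·tridiag(1,0,1) at n=70: λ_k = cos(kπ/71); max |λ| at k=1 ⇒ ρ_J = cos(π/71) ≈ 0.9990.
√(1−ρ_J²) simplifies to sin(π/71) = 0.04423.
ω* = 2/(1 + 0.04423) = 2/1.04423 = 1.9153.
ρ_SOR = ω* − 1 ≈ 0.9153.

ρ_SOR = 0.9153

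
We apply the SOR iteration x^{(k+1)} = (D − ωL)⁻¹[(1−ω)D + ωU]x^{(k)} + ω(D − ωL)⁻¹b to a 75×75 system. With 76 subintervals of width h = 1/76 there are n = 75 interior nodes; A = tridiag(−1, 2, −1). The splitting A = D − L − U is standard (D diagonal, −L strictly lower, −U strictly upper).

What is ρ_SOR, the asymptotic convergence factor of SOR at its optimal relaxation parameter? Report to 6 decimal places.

ρ_J = max_k |cos(kπ/76)| = cos(π/76) = 0.999146
√(1−ρ_J²) simplifies to sin(π/76) = 0.0413250.
[ω*] 2 ÷ (1 + 0.0413250) = 2 ÷ 1.0413250 = 1.920630.
Hence ρ(B_{ω*}) = 1.920630 − 1 = 0.920630.

ρ_SOR = 0.920630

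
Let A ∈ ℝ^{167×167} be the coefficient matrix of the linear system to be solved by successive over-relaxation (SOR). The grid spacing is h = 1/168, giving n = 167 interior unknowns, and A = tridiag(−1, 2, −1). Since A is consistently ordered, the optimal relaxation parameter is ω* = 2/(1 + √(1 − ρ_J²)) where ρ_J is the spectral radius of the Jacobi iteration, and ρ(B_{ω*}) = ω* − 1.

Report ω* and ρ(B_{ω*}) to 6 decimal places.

ω* = 1.963289, ρ_SOR = 0.963289

With n=167, ρ(Jacobi) = cos(π/168) = 0.999825.
√(1−ρ_J²) = |sin(π/168)| = 0.0186989
ω* = 2/(1 + 0.0186989) = 2/1.0186989 = 1.963289.
ρ_SOR = ω* − 1 = 1.963289 − 1 = 0.963289.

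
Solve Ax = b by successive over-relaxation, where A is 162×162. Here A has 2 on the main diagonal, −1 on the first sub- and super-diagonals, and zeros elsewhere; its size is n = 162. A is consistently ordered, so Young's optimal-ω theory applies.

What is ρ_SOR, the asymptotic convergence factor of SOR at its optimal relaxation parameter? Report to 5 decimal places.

spectrum of D⁻¹(L+U) = {cos(kπ/163) : 1≤k≤162}; ρ_J = cos(π/163) = 0.99981.
1 − cos²(π/163) = sin²(π/163) ⇒ √(1−ρ_J²) = sin(π/163) = 0.019272.
Young: ω* = 2/(1+√(1−ρ_J²)) = 2/(1+0.019272) = 2/1.019272 = 1.96218.
ρ(B_{ω*}) = ω*−1 = 0.96218

ρ_SOR = 0.96218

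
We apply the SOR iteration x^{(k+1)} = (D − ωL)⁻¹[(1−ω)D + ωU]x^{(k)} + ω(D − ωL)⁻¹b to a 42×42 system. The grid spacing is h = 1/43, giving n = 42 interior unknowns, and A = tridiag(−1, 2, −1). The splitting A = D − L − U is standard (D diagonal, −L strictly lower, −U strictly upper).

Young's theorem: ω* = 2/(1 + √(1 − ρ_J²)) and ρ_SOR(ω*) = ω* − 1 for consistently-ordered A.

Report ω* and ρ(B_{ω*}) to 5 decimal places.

ω* = 1.86394, ρ_SOR = 0.86394

B_J for the 42×42 system has eigenvalues cos(kπ/43); ρ_J = cos(π/43) = 0.99733.
root = sin(π/43) = 0.072995  (since 1−cos² = sin²).
Young: ω* = 2/(1+√(1−ρ_J²)) = 2/(1+0.072995) = 2/1.072995 = 1.86394.
At ω = 1.86394 every |λ(B_ω)| = ω−1, so ρ_SOR = 0.86394.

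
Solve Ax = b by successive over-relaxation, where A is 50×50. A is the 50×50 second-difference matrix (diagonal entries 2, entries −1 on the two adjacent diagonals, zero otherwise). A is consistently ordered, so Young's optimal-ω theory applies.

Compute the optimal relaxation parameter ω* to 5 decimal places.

ω* = 1.88402

B_J for the 50×50 system has eigenvalues cos(kπ/51); ρ_J = cos(π/51) = 0.99810.
1 − cos²(π/51) = sin²(π/51) ⇒ √(1−ρ_J²) = sin(π/51) = 0.061561.
Then 2/(1+√(1−ρ_J²)) = 2/(1+0.061561); ω* = 2/1.061561 = 1.88402.
ρ(B_{ω*}) = ω*−1 = 0.88402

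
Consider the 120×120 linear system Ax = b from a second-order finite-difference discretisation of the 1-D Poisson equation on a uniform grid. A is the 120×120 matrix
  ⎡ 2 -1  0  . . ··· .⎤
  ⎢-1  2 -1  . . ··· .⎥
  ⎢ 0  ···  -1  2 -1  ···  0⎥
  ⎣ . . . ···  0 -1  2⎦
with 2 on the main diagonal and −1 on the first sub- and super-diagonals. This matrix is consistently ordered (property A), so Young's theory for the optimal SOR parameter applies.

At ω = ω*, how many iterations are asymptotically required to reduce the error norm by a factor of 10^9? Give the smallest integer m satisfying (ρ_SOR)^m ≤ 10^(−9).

m = 400

B_J for the 120×120 system has eigenvalues cos(kπ/121); ρ_J = cos(π/121) = 0.9996630.
√(1−ρ_J²) simplifies to sin(π/121) = 0.0259607.
ω* = 2/(1+0.0259607) = 1.9493924
ρ_SOR = ω* − 1 = 1.9493924 − 1 = 0.9493924.
9·ln10 = 20.7233; −ln(0.9493924) = 0.0519331; m = ⌈20.7233/0.0519331⌉ = ⌈399.038⌉ = 400.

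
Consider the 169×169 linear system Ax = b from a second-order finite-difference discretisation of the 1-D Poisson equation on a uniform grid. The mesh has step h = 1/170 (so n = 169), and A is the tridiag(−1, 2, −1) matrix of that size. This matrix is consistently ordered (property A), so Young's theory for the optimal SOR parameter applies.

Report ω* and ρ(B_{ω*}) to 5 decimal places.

n=169: λ(B_J) = 1 − λ(A)/2 = cos(kπ/170); k=1 gives ρ_J = 0.99983.
1 − cos²(π/170) = sin²(π/170) ⇒ √(1−ρ_J²) = sin(π/170) = 0.018479.
ω* = 2/(1+0.018479) = 1.96371
ρ_SOR = ω* − 1 ≈ 0.96371.

ω* = 1.96371, ρ_SOR = 0.96371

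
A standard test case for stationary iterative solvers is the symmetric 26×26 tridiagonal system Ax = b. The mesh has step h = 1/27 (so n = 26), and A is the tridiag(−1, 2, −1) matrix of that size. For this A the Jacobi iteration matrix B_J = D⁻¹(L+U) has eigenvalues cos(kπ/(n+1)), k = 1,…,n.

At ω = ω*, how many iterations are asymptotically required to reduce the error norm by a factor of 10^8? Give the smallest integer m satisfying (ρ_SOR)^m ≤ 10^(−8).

spectrum of D⁻¹(L+U) = {cos(kπ/27) : 1≤k≤26}; ρ_J = cos(π/27) = 0.9932384.
√(1 − cos²(π/27)) = sin(π/27) ≈ 0.1160929.
ω* = 2/(1 + 0.1160929) = 2/1.1160929 = 1.7919655.
[ρ_SOR] ω* − 1 = 0.7919655.
8·ln10 = 18.4207; −ln(0.7919655) = 0.233237; m = ⌈18.4207/0.233237⌉ = ⌈78.978⌉ = 79.

m = 79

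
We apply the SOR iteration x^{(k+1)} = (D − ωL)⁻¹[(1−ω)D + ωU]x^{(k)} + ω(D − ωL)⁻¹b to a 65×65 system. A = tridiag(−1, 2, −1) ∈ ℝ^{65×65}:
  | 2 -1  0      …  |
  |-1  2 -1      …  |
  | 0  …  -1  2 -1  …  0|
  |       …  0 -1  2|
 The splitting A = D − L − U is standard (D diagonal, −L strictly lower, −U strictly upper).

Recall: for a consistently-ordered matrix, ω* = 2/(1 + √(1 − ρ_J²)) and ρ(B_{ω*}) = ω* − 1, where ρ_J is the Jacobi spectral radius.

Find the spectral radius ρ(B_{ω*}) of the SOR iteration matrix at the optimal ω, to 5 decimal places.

B_J for the 65×65 system has eigenvalues cos(kπ/66); ρ_J = cos(π/66) = 0.99887.
√(1 − cos²(π/66)) = sin(π/66) ≈ 0.047582.
ω* = 2/(1 + 0.047582) = 2/1.047582 = 1.90916.
ρ(B_{ω*}) = ω*−1 = 0.90916

ρ_SOR = 0.90916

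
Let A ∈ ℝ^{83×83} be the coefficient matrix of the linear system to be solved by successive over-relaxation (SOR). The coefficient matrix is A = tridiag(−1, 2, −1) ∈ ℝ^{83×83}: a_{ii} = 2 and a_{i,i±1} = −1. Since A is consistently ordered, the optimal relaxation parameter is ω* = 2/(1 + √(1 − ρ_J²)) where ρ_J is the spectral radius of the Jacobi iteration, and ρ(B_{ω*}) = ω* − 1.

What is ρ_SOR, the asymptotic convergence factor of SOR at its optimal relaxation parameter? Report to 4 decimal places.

ρ_SOR = 0.9279

spectrum of D⁻¹(L+U) = {cos(kπ/84) : 1≤k≤83}; ρ_J = cos(π/84) = 0.9993.
√(1 − cos²(π/84)) = sin(π/84) ≈ 0.03739.
Then 2/(1+√(1−ρ_J²)) = 2/(1+0.03739); ω* = 2/1.03739 = 1.9279.
At ω = 1.9279 every |λ(B_ω)| = ω−1, so ρ_SOR = 0.9279.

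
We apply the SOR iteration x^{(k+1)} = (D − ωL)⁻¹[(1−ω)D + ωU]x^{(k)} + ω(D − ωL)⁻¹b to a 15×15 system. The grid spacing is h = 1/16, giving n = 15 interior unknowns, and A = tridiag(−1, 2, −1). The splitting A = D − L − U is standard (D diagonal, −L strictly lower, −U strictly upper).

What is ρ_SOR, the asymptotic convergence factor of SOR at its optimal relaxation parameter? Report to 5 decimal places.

[ρ_J] n=15: ρ(B_J) = cos(π/(n+1)) = cos(π/16) = 0.98079.
root = sin(π/16) = 0.195090  (since 1−cos² = sin²).
Then 2/(1+√(1−ρ_J²)) = 2/(1+0.195090); ω* = 2/1.195090 = 1.67351.
and ρ(B_{ω*}) = 1.67351 − 1 = 0.67351.

ρ_SOR = 0.67351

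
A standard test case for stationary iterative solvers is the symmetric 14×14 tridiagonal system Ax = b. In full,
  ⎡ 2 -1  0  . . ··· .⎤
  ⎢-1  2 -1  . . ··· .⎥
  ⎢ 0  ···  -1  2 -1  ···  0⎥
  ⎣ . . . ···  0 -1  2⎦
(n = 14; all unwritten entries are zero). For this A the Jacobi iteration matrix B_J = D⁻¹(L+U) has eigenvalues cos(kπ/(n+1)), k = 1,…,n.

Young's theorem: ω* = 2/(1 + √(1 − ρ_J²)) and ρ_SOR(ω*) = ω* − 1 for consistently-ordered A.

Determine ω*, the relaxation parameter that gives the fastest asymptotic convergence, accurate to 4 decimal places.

ω* = 1.6558

spectrum of D⁻¹(L+U) = {cos(kπ/15) : 1≤k≤14}; ρ_J = cos(π/15) = 0.9781.
√(1 − cos²(π/15)) = sin(π/15) ≈ 0.20791.
So ω* = 2/1.20791 = 1.6558 (Young).
and ρ(B_{ω*}) = 1.6558 − 1 = 0.6558.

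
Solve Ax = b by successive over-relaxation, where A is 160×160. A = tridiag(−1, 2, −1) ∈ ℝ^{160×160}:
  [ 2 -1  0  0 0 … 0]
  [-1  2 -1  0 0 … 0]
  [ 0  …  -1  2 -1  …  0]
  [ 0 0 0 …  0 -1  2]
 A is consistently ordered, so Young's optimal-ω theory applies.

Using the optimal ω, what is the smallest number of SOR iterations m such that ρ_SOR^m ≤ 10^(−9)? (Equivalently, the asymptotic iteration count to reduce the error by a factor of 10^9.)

m = 531

½·tridiag(1,0,1) at n=160: λ_k = cos(kπ/161); max |λ| at k=1 ⇒ ρ_J = cos(π/161) ≈ 0.9998096.
1 − cos²(π/161) = sin²(π/161) ⇒ √(1−ρ_J²) = sin(π/161) = 0.0195118.
ω* = 2/(1+0.0195118) = 1.9617232
At ω = 1.9617232 every |λ(B_ω)| = ω−1, so ρ_SOR = 0.9617232.
m ≥ 9·ln10 / (−ln 0.9617232) = 530.977; smallest integer m = 531.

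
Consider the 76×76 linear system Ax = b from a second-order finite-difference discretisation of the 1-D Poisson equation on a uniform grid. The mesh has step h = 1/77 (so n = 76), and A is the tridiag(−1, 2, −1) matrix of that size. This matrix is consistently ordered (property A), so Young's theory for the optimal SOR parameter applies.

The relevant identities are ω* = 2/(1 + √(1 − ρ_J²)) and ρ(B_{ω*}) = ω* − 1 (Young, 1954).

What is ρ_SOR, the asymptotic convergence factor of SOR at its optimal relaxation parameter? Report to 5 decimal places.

ρ_SOR = 0.92162

[ρ_J] n=76: ρ(B_J) = cos(π/(n+1)) = cos(π/77) = 0.99917.
1 − cos²(π/77) = sin²(π/77) ⇒ √(1−ρ_J²) = sin(π/77) = 0.040789.
[ω*] 2 ÷ (1 + 0.040789) = 2 ÷ 1.040789 = 1.92162.
ρ_SOR = ω* − 1 ≈ 0.92162.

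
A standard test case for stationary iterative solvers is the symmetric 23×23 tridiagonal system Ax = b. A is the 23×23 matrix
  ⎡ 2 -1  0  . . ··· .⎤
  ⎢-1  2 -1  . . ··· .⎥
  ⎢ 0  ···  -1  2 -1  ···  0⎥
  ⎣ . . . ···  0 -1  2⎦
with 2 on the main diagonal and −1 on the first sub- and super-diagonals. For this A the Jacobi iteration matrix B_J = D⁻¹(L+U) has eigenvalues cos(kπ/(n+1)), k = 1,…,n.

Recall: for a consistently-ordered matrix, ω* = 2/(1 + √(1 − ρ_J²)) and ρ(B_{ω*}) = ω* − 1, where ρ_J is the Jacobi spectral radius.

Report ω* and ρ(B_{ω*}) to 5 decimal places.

ω* = 1.76909, ρ_SOR = 0.76909

ρ_J = max_k |cos(kπ/24)| = cos(π/24) = 0.99144
√(1−ρ_J²) = |sin(π/24)| = 0.130526
[ω*] 2 ÷ (1 + 0.130526) = 2 ÷ 1.130526 = 1.76909.
ρ_SOR = ω* − 1 = 1.76909 − 1 = 0.76909.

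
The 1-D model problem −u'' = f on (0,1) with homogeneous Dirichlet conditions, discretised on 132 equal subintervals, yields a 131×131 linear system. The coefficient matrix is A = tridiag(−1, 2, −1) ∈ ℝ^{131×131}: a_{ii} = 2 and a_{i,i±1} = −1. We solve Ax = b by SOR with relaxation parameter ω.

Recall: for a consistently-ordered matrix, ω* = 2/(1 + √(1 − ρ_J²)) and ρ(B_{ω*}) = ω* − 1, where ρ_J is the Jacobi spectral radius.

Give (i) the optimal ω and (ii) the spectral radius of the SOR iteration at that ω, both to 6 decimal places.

ω* = 1.953511, ρ_SOR = 0.953511

n=131: λ(B_J) = 1 − λ(A)/2 = cos(kπ/132); k=1 gives ρ_J = 0.999717.
1 − cos²(π/132) = sin²(π/132) ⇒ √(1−ρ_J²) = sin(π/132) = 0.0237977.
Then 2/(1+√(1−ρ_J²)) = 2/(1+0.0237977); ω* = 2/1.0237977 = 1.953511.
At ω = 1.953511 every |λ(B_ω)| = ω−1, so ρ_SOR = 0.953511.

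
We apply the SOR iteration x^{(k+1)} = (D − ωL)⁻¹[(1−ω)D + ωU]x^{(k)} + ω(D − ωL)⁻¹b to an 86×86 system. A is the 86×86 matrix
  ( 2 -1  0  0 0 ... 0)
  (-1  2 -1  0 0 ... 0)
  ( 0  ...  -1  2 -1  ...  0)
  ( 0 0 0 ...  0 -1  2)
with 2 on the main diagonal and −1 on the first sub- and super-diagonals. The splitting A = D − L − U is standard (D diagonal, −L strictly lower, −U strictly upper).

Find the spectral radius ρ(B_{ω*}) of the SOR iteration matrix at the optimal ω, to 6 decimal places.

½·tridiag(1,0,1) at n=86: λ_k = cos(kπ/87); max |λ| at k=1 ⇒ ρ_J = cos(π/87) ≈ 0.999348.
1 − cos²(π/87) = sin²(π/87) ⇒ √(1−ρ_J²) = sin(π/87) = 0.0361024.
[ω*] 2 ÷ (1 + 0.0361024) = 2 ÷ 1.0361024 = 1.930311.
ρ(B_{ω*}) = ω*−1 = 0.930311

ρ_SOR = 0.930311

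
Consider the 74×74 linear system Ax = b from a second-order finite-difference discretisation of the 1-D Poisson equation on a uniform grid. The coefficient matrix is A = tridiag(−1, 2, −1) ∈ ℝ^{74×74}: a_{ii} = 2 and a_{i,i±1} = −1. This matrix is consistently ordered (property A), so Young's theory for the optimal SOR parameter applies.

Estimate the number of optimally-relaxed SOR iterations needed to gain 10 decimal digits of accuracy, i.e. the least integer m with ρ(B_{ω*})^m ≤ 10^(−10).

m = 275

½·tridiag(1,0,1) at n=74: λ_k = cos(kπ/75); max |λ| at k=1 ⇒ ρ_J = cos(π/75) ≈ 0.9991228.
1 − cos²(π/75) = sin²(π/75) ⇒ √(1−ρ_J²) = sin(π/75) = 0.0418757.
ω* = 2 / (1 + 0.0418757) = 2 / 1.0418757 ≈ 1.9196148.
ρ(B_{ω*}) = ω*−1 = 0.9196148
Need (0.9196148)^m ≤ 10^(−10): m ≥ 10·ln10/|ln 0.9196148| = 23.0259/0.0838004 = 274.771 ⇒ m = 275.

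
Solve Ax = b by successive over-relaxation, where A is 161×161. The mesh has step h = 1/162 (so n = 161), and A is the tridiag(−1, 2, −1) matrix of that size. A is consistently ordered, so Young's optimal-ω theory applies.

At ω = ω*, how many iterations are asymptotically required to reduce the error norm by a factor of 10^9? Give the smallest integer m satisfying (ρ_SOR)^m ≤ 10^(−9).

m = 535

spectrum of D⁻¹(L+U) = {cos(kπ/162) : 1≤k≤161}; ρ_J = cos(π/162) = 0.9998120.
√(1−ρ_J²) = |sin(π/162)| = 0.0193913
ω* = 2/(1 + 0.0193913) = 2/1.0193913 = 1.9619551.
ρ(B_{ω*}) = ω*−1 = 0.9619551
m ≥ 9·ln10 / (−ln 0.9619551) = 534.278; smallest integer m = 535.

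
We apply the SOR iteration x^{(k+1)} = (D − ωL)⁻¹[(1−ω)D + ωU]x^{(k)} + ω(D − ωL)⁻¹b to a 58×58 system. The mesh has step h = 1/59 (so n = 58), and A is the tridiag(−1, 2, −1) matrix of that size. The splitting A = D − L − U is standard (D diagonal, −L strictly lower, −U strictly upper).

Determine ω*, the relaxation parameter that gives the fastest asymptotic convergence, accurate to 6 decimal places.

½·tridiag(1,0,1) at n=58: λ_k = cos(kπ/59); max |λ| at k=1 ⇒ ρ_J = cos(π/59) ≈ 0.998583.
√(1−ρ_J²) simplifies to sin(π/59) = 0.0532222.
ω* = 2 / (1 + 0.0532222) = 2 / 1.0532222 ≈ 1.898935.
ρ_SOR = ω* − 1 = 1.898935 − 1 = 0.898935.

ω* = 1.898935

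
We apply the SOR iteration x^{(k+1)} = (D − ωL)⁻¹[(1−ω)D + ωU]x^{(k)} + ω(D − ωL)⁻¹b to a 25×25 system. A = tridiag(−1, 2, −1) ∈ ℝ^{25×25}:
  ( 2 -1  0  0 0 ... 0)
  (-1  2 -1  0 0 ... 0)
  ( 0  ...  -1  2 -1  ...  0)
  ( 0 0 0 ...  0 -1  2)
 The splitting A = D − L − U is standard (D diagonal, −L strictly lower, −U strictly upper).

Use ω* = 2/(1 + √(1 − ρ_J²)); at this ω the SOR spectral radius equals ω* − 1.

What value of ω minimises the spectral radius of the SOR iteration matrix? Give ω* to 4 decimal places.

½·tridiag(1,0,1) at n=25: λ_k = cos(kπ/26); max |λ| at k=1 ⇒ ρ_J = cos(π/26) ≈ 0.9927.
√(1−ρ_J²) = |sin(π/26)| = 0.12054
So ω* = 2/1.12054 = 1.7849 (Young).
ρ(B_{ω*}) = ω*−1 = 0.7849

ω* = 1.7849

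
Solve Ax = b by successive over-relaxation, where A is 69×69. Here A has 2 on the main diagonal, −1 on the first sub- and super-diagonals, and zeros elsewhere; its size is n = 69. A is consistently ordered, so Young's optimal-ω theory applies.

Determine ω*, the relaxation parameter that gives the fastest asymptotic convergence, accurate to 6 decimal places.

B_J for the 69×69 system has eigenvalues cos(kπ/70); ρ_J = cos(π/70) = 0.998993.
√(1−ρ_J²) = |sin(π/70)| = 0.0448648
Then 2/(1+√(1−ρ_J²)) = 2/(1+0.0448648); ω* = 2/1.0448648 = 1.914123.
and ρ(B_{ω*}) = 1.914123 − 1 = 0.914123.

ω* = 1.914123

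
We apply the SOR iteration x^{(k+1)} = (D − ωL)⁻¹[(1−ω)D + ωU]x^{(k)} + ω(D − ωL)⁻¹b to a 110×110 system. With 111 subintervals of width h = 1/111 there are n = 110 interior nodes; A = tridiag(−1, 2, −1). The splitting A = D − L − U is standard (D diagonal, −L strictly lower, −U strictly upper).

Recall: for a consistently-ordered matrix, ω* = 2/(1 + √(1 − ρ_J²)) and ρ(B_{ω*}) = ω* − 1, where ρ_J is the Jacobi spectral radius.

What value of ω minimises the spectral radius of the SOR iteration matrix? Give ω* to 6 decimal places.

B_J for the 110×110 system has eigenvalues cos(kπ/111); ρ_J = cos(π/111) = 0.999600.
1 − cos²(π/111) = sin²(π/111) ⇒ √(1−ρ_J²) = sin(π/111) = 0.0282989.
Young: ω* = 2/(1+√(1−ρ_J²)) = 2/(1+0.0282989) = 2/1.0282989 = 1.944960.
ρ(B_{ω*}) = ω*−1 = 0.944960

ω* = 1.944960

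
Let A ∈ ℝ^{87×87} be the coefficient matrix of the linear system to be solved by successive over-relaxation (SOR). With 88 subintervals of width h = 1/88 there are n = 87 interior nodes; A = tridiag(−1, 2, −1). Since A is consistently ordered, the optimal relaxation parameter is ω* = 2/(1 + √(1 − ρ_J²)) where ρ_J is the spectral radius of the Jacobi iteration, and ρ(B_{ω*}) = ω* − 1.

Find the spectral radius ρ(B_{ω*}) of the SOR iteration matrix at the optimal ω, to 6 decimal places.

B_J for the 87×87 system has eigenvalues cos(kπ/88); ρ_J = cos(π/88) = 0.999363.
root = sin(π/88) = 0.0356923  (since 1−cos² = sin²).
ω* = 2/(1 + 0.0356923) = 2/1.0356923 = 1.931075.
At ω = 1.931075 every |λ(B_ω)| = ω−1, so ρ_SOR = 0.931075.

ρ_SOR = 0.931075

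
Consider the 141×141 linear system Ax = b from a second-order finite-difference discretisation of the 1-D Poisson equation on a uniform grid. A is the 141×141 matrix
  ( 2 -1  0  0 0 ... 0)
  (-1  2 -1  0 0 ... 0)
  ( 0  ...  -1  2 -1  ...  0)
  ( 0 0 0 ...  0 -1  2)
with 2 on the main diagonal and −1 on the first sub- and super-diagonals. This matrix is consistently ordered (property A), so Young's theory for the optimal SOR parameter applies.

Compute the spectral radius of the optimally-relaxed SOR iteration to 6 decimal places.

½·tridiag(1,0,1) at n=141: λ_k = cos(kπ/142); max |λ| at k=1 ⇒ ρ_J = cos(π/142) ≈ 0.999755.
√(1−ρ_J²) = |sin(π/142)| = 0.0221221
ω* = 2/(1+0.0221221) = 1.956713
ρ_SOR = ω* − 1 ≈ 0.956713.

ρ_SOR = 0.956713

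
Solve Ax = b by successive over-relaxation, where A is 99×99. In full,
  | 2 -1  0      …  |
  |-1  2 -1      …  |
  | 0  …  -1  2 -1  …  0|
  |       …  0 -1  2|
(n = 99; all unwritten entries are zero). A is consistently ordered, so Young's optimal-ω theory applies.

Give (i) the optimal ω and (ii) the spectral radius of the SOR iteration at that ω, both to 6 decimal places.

ω* = 1.939092, ρ_SOR = 0.939092

spectrum of D⁻¹(L+U) = {cos(kπ/100) : 1≤k≤99}; ρ_J = cos(π/100) = 0.999507.
√(1−ρ_J²) simplifies to sin(π/100) = 0.0314108.
ω* = 2 / (1 + 0.0314108) = 2 / 1.0314108 ≈ 1.939092.
At ω = 1.939092 every |λ(B_ω)| = ω−1, so ρ_SOR = 0.939092.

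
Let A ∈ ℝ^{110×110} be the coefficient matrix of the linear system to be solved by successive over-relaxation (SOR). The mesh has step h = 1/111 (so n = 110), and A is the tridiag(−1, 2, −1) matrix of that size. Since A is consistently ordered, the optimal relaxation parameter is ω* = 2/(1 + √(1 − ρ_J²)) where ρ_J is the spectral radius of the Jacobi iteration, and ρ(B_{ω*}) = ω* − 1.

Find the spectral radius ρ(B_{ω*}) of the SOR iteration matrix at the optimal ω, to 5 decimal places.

ρ_SOR = 0.94496

n=110: λ(B_J) = 1 − λ(A)/2 = cos(kπ/111); k=1 gives ρ_J = 0.99960.
√(1−ρ_J²) = |sin(π/111)| = 0.028299
[ω*] 2 ÷ (1 + 0.028299) = 2 ÷ 1.028299 = 1.94496.
[ρ_SOR] ω* − 1 = 0.94496.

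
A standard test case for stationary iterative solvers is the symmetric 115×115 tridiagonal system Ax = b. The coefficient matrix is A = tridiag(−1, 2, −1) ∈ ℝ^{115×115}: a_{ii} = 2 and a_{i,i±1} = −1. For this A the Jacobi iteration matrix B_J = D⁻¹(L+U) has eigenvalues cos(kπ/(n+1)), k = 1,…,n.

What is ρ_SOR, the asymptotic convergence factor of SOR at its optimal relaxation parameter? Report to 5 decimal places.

spectrum of D⁻¹(L+U) = {cos(kπ/116) : 1≤k≤115}; ρ_J = cos(π/116) = 0.99963.
√(1−ρ_J²) simplifies to sin(π/116) = 0.027079.
[ω*] 2 ÷ (1 + 0.027079) = 2 ÷ 1.027079 = 1.94727.
Hence ρ(B_{ω*}) = 1.94727 − 1 = 0.94727.

ρ_SOR = 0.94727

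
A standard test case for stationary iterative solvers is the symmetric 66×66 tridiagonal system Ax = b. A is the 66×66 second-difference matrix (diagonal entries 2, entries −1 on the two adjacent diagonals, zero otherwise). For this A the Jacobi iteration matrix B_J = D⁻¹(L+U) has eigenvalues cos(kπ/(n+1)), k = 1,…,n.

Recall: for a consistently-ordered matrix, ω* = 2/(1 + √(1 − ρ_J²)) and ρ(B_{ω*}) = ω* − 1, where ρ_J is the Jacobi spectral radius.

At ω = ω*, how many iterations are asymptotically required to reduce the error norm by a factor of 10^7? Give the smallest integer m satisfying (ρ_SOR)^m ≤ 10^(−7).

ρ_J = max_k |cos(kπ/67)| = cos(π/67) = 0.9989009
√(1−ρ_J²) = |sin(π/67)| = 0.0468723
ω* = 2/(1+0.0468723) = 1.9104527
ρ_SOR = ω* − 1 ≈ 0.9104527.
7·ln10 = 16.1181; −ln(0.9104527) = 0.0938133; m = ⌈16.1181/0.0938133⌉ = ⌈171.810⌉ = 172.

m = 172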